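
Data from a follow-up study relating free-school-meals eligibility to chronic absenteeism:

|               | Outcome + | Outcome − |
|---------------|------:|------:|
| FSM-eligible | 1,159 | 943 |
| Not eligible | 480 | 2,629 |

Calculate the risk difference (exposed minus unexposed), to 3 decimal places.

Cells: a = 1159, b = 943, c = 480, d = 2629.
Risk in exposed = 1159/2102 = 0.551380; risk in unexposed = 480/3109 = 0.154390.
Risk difference = 0.551380 − 0.154390 = 0.396989

0.397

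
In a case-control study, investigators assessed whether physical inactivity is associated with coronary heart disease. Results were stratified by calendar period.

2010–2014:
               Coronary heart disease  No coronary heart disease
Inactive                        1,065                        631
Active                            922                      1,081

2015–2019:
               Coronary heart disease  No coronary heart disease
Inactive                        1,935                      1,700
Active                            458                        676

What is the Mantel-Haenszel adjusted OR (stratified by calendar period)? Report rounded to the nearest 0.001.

1.827

OR_MH = Σ(aᵢdᵢ/nᵢ) / Σ(bᵢcᵢ/nᵢ), where nᵢ is the stratum total.
Stratum 1 (2010–2014): n = 3699; a·d/n = 1065·1081/3699 = 311.2368; b·c/n = 631·922/3699 = 157.2809
Stratum 2 (2015–2019): n = 4769; a·d/n = 1935·676/4769 = 274.2839; b·c/n = 1700·458/4769 = 163.2627
OR_MH = (311.2368 + 274.2839) / (157.2809 + 163.2627) = 585.5207 / 320.5436 = 1.82665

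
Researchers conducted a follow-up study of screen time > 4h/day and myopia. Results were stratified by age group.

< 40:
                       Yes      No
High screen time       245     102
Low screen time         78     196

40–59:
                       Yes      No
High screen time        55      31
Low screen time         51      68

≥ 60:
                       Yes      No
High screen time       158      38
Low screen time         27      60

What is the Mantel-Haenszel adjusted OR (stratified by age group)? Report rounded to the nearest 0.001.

OR_MH = Σ(aᵢdᵢ/nᵢ) / Σ(bᵢcᵢ/nᵢ), where nᵢ is the stratum total.
Stratum 1 (< 40): n = 621; a·d/n = 245·196/621 = 77.3269; b·c/n = 102·78/621 = 12.8116
Stratum 2 (40–59): n = 205; a·d/n = 55·68/205 = 18.2439; b·c/n = 31·51/205 = 7.7122
Stratum 3 (≥ 60): n = 283; a·d/n = 158·60/283 = 33.4982; b·c/n = 38·27/283 = 3.6254
OR_MH = (77.3269 + 18.2439 + 33.4982) / (12.8116 + 7.7122 + 3.6254) = 129.0690 / 24.1492 = 5.34464

5.345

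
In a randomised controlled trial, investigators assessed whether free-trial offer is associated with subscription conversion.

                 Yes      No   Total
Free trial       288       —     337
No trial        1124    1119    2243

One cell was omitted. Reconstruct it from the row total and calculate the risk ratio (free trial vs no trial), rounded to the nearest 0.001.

The missing cell is in the exposed row: 337 − 288 = 49.
So a = 288, b = 49, c = 1124, d = 1119.
RR = [a/(a+b)] / [c/(c+d)] = (288/337) / (1124/2243) = 0.85460/0.50111 = 1.70540

1.705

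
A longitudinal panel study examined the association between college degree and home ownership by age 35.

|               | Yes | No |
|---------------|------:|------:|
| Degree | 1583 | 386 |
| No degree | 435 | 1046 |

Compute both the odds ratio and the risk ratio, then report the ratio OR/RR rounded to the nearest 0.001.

Cells: a = 1583, b = 386, c = 435, d = 1046.
OR = (1583·1046)/(386·435) = 1655818/167910 = 9.86134
Risk in exposed = 1583/1969 = 0.80396; risk in unexposed = 435/1481 = 0.29372; RR = 2.73717
OR/RR = 9.86134 / 2.73717 = 3.60276
The outcome is not rare, so the OR lies further from 1 than the RR.

3.603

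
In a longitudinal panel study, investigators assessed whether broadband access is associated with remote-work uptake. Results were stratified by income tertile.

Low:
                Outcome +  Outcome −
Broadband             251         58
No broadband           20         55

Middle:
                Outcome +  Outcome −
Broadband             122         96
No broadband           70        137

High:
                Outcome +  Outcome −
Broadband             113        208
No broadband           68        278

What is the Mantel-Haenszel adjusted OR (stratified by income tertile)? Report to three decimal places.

3.056

OR_MH = Σ(aᵢdᵢ/nᵢ) / Σ(bᵢcᵢ/nᵢ), where nᵢ is the stratum total.
Stratum 1 (Low): n = 384; a·d/n = 251·55/384 = 35.9505; b·c/n = 58·20/384 = 3.0208
Stratum 2 (Middle): n = 425; a·d/n = 122·137/425 = 39.3271; b·c/n = 96·70/425 = 15.8118
Stratum 3 (High): n = 667; a·d/n = 113·278/667 = 47.0975; b·c/n = 208·68/667 = 21.2054
OR_MH = (35.9505 + 39.3271 + 47.0975) / (3.0208 + 15.8118 + 21.2054) = 122.3750 / 40.0380 = 3.05647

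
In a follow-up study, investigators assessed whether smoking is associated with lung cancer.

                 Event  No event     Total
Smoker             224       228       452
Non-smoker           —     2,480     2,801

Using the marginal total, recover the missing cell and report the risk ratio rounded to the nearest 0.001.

4.324

The missing cell is in the unexposed row: 2801 − 2480 = 321.
So a = 224, b = 228, c = 321, d = 2480.
RR = [a/(a+b)] / [c/(c+d)] = (224/452) / (321/2801) = 0.49558/0.11460 = 4.32432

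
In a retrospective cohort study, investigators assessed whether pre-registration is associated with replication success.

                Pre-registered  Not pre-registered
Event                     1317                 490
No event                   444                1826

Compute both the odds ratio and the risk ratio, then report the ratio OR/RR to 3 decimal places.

3.127

Reading the table with exposure as columns: a = 1317 (Pre-registered, case), b = 444 (Pre-registered, non-case), c = 490 (Not pre-registered, case), d = 1826.
OR = (1317·1826)/(444·490) = 2404842/217560 = 11.05370
Risk in exposed = 1317/1761 = 0.74787; risk in unexposed = 490/2316 = 0.21157; RR = 3.53483
OR/RR = 11.05370 / 3.53483 = 3.12708
The outcome is not rare, so the OR lies further from 1 than the RR.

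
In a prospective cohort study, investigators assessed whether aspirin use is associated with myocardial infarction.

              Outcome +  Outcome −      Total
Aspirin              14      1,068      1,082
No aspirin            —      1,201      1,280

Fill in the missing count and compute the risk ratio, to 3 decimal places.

0.210

The missing cell is in the unexposed row: 1280 − 1201 = 79.
So a = 14, b = 1068, c = 79, d = 1201.
RR = [a/(a+b)] / [c/(c+d)] = (14/1082) / (79/1280) = 0.01294/0.06172 = 0.20964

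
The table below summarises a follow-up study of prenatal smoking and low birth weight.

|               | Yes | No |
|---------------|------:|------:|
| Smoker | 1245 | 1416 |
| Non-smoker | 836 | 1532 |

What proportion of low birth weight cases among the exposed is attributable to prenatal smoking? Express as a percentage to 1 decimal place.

Cells: a = 1245, b = 1416, c = 836, d = 1532.
Risk in exposed = 1245/2661 = 0.46787; risk in unexposed = 836/2368 = 0.35304.
RR = 0.46787/0.35304 = 1.32526
AR% = (RR − 1)/RR × 100 = (1.32526 − 1)/1.32526 × 100 = 24.5429%

24.5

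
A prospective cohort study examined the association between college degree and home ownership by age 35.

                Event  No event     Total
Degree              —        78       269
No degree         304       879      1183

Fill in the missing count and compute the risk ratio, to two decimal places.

The missing cell is in the exposed row: 269 − 78 = 191.
So a = 191, b = 78, c = 304, d = 879.
RR = [a/(a+b)] / [c/(c+d)] = (191/269) / (304/1183) = 0.71004/0.25697 = 2.76307

2.76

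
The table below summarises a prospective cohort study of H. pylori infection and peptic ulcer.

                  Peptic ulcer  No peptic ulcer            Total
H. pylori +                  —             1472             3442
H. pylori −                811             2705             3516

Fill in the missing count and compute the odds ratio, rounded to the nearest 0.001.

The missing cell is in the exposed row: 3442 − 1472 = 1970.
So a = 1970, b = 1472, c = 811, d = 2705.
OR = (a·d)/(b·c) = (1970 × 2705) / (1472 × 811) = 5328850 / 1193792 = 4.46380

4.464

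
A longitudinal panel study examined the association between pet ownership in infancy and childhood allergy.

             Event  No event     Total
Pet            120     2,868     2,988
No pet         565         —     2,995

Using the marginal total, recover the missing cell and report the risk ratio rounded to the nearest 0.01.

0.21

The missing cell is in the unexposed row: 2995 − 565 = 2430.
So a = 120, b = 2868, c = 565, d = 2430.
RR = [a/(a+b)] / [c/(c+d)] = (120/2988) / (565/2995) = 0.04016/0.18865 = 0.21289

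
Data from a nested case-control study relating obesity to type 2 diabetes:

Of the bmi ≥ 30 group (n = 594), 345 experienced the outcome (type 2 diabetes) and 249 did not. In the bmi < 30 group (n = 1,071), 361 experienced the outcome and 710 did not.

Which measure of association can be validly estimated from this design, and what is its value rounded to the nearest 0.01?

2.73

From the description: a = 345, b = 249, c = 361, d = 710.
This is a nested case-control study: participants were sampled on outcome status, so risks in the source population cannot be estimated directly — relative risk is not valid here. The odds ratio is the appropriate measure.
OR = (a·d)/(b·c) = (345 × 710) / (249 × 361) = 244950 / 89889 = 2.72503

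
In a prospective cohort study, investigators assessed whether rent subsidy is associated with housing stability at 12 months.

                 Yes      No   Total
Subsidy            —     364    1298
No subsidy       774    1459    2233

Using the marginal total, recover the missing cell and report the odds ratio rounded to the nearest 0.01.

4.84

The missing cell is in the exposed row: 1298 − 364 = 934.
So a = 934, b = 364, c = 774, d = 1459.
OR = (a·d)/(b·c) = (934 × 1459) / (364 × 774) = 1362706 / 281736 = 4.83682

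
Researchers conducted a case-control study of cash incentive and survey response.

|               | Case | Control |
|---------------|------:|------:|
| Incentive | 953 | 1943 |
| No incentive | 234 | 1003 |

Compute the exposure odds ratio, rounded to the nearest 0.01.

Cells: a = 953, b = 1943, c = 234, d = 1003.
OR = (a·d)/(b·c) = (953 × 1003) / (1943 × 234) = 955859 / 454662 = 2.10235
The odds of survey response are about 2.10 times as high in the incentive group.

2.10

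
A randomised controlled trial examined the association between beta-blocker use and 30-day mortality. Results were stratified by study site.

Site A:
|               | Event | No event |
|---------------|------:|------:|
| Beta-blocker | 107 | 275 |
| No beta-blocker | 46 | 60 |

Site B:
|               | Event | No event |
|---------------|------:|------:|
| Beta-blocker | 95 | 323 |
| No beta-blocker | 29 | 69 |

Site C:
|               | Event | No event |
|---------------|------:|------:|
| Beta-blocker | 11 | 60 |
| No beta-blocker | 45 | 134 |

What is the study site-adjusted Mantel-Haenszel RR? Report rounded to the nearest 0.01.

RR_MH = Σ(aᵢ·n₀ᵢ/nᵢ) / Σ(cᵢ·n₁ᵢ/nᵢ), with n₁ᵢ = aᵢ+bᵢ (exposed), n₀ᵢ = cᵢ+dᵢ (unexposed), nᵢ = n₁ᵢ+n₀ᵢ.
Stratum 1 (Site A): n₁ = 382, n₀ = 106, n = 488; a·n₀/n = 107·106/488 = 23.2418; c·n₁/n = 46·382/488 = 36.0082
Stratum 2 (Site B): n₁ = 418, n₀ = 98, n = 516; a·n₀/n = 95·98/516 = 18.0426; c·n₁/n = 29·418/516 = 23.4922
Stratum 3 (Site C): n₁ = 71, n₀ = 179, n = 250; a·n₀/n = 11·179/250 = 7.8760; c·n₁/n = 45·71/250 = 12.7800
RR_MH = (23.2418 + 18.0426 + 7.8760) / (36.0082 + 23.4922 + 12.7800) = 49.1604 / 72.2804 = 0.68013

0.68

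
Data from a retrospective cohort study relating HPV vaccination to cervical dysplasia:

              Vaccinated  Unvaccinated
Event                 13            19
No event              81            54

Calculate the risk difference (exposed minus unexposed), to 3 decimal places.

-0.122

Reading the table with exposure as columns: a = 13 (Vaccinated, case), b = 81 (Vaccinated, non-case), c = 19 (Unvaccinated, case), d = 54.
Risk in exposed = 13/94 = 0.138298; risk in unexposed = 19/73 = 0.260274.
Risk difference = 0.138298 − 0.260274 = -0.121976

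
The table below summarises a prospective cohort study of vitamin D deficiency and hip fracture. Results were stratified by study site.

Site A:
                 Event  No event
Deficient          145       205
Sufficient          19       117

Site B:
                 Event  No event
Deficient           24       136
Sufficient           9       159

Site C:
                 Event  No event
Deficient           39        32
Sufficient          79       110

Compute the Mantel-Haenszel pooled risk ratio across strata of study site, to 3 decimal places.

RR_MH = Σ(aᵢ·n₀ᵢ/nᵢ) / Σ(cᵢ·n₁ᵢ/nᵢ), with n₁ᵢ = aᵢ+bᵢ (exposed), n₀ᵢ = cᵢ+dᵢ (unexposed), nᵢ = n₁ᵢ+n₀ᵢ.
Stratum 1 (Site A): n₁ = 350, n₀ = 136, n = 486; a·n₀/n = 145·136/486 = 40.5761; c·n₁/n = 19·350/486 = 13.6831
Stratum 2 (Site B): n₁ = 160, n₀ = 168, n = 328; a·n₀/n = 24·168/328 = 12.2927; c·n₁/n = 9·160/328 = 4.3902
Stratum 3 (Site C): n₁ = 71, n₀ = 189, n = 260; a·n₀/n = 39·189/260 = 28.3500; c·n₁/n = 79·71/260 = 21.5731
RR_MH = (40.5761 + 12.2927 + 28.3500) / (13.6831 + 4.3902 + 21.5731) = 81.2188 / 39.6464 = 2.04858

2.049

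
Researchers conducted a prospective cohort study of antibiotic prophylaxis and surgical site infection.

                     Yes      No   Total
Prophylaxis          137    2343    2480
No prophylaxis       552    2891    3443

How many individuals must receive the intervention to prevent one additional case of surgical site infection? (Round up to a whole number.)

Risk in treated group = 137/2480 = 0.05524; risk in control = 552/3443 = 0.16033.
Absolute risk reduction = 0.16033 − 0.05524 = 0.10508
NNT = 1 / ARR = 1 / 0.10508 = 9.516 → round up → 10

10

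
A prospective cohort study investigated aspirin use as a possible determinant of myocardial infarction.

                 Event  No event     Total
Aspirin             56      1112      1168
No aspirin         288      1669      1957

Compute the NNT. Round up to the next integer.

Risk in treated group = 56/1168 = 0.04795; risk in control = 288/1957 = 0.14716.
Absolute risk reduction = 0.14716 − 0.04795 = 0.09922
NNT = 1 / ARR = 1 / 0.09922 = 10.079 → round up → 11

11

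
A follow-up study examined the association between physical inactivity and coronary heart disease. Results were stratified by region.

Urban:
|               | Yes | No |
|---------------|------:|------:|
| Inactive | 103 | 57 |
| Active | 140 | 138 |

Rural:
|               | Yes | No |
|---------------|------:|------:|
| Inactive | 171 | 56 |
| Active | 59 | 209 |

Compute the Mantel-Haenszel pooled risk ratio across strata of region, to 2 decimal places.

RR_MH = Σ(aᵢ·n₀ᵢ/nᵢ) / Σ(cᵢ·n₁ᵢ/nᵢ), with n₁ᵢ = aᵢ+bᵢ (exposed), n₀ᵢ = cᵢ+dᵢ (unexposed), nᵢ = n₁ᵢ+n₀ᵢ.
Stratum 1 (Urban): n₁ = 160, n₀ = 278, n = 438; a·n₀/n = 103·278/438 = 65.3744; c·n₁/n = 140·160/438 = 51.1416
Stratum 2 (Rural): n₁ = 227, n₀ = 268, n = 495; a·n₀/n = 171·268/495 = 92.5818; c·n₁/n = 59·227/495 = 27.0566
RR_MH = (65.3744 + 92.5818) / (51.1416 + 27.0566) = 157.9562 / 78.1981 = 2.01995

2.02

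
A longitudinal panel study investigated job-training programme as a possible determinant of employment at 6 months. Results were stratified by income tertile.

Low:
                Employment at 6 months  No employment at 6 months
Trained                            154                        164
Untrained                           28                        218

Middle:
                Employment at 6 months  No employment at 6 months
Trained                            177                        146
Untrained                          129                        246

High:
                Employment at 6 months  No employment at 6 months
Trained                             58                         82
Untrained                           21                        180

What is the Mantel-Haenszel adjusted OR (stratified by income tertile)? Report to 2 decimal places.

3.80

OR_MH = Σ(aᵢdᵢ/nᵢ) / Σ(bᵢcᵢ/nᵢ), where nᵢ is the stratum total.
Stratum 1 (Low): n = 564; a·d/n = 154·218/564 = 59.5248; b·c/n = 164·28/564 = 8.1418
Stratum 2 (Middle): n = 698; a·d/n = 177·246/698 = 62.3811; b·c/n = 146·129/698 = 26.9828
Stratum 3 (High): n = 341; a·d/n = 58·180/341 = 30.6158; b·c/n = 82·21/341 = 5.0499
OR_MH = (59.5248 + 62.3811 + 30.6158) / (8.1418 + 26.9828 + 5.0499) = 152.5217 / 40.1745 = 3.79648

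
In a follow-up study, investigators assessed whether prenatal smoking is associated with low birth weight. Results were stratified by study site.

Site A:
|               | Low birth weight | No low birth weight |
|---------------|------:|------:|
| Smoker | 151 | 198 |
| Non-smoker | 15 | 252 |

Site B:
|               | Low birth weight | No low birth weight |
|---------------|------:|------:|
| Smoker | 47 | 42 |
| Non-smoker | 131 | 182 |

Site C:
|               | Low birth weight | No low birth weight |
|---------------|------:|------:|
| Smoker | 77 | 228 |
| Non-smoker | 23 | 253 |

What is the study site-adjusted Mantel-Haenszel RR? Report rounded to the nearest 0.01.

RR_MH = Σ(aᵢ·n₀ᵢ/nᵢ) / Σ(cᵢ·n₁ᵢ/nᵢ), with n₁ᵢ = aᵢ+bᵢ (exposed), n₀ᵢ = cᵢ+dᵢ (unexposed), nᵢ = n₁ᵢ+n₀ᵢ.
Stratum 1 (Site A): n₁ = 349, n₀ = 267, n = 616; a·n₀/n = 151·267/616 = 65.4497; c·n₁/n = 15·349/616 = 8.4984
Stratum 2 (Site B): n₁ = 89, n₀ = 313, n = 402; a·n₀/n = 47·313/402 = 36.5945; c·n₁/n = 131·89/402 = 29.0025
Stratum 3 (Site C): n₁ = 305, n₀ = 276, n = 581; a·n₀/n = 77·276/581 = 36.5783; c·n₁/n = 23·305/581 = 12.0740
RR_MH = (65.4497 + 36.5945 + 36.5783) / (8.4984 + 29.0025 + 12.0740) = 138.6225 / 49.5749 = 2.79623

2.80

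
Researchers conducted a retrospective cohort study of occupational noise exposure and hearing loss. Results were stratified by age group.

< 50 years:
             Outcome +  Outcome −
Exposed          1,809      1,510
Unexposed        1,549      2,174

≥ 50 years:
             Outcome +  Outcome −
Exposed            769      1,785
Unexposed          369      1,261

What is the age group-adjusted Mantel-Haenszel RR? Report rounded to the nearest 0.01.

RR_MH = Σ(aᵢ·n₀ᵢ/nᵢ) / Σ(cᵢ·n₁ᵢ/nᵢ), with n₁ᵢ = aᵢ+bᵢ (exposed), n₀ᵢ = cᵢ+dᵢ (unexposed), nᵢ = n₁ᵢ+n₀ᵢ.
Stratum 1 (< 50 years): n₁ = 3319, n₀ = 3723, n = 7042; a·n₀/n = 1809·3723/7042 = 956.3912; c·n₁/n = 1549·3319/7042 = 730.0669
Stratum 2 (≥ 50 years): n₁ = 2554, n₀ = 1630, n = 4184; a·n₀/n = 769·1630/4184 = 299.5865; c·n₁/n = 369·2554/4184 = 225.2452
RR_MH = (956.3912 + 299.5865) / (730.0669 + 225.2452) = 1255.9777 / 955.3121 = 1.31473

1.31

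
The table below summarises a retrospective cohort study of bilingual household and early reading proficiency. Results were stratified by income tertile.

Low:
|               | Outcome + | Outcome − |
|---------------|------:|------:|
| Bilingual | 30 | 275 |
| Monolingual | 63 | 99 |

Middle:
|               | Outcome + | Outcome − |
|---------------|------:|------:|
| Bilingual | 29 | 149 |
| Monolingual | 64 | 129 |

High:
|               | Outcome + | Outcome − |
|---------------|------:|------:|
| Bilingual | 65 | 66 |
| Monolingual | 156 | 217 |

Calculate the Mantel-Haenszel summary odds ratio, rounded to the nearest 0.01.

OR_MH = Σ(aᵢdᵢ/nᵢ) / Σ(bᵢcᵢ/nᵢ), where nᵢ is the stratum total.
Stratum 1 (Low): n = 467; a·d/n = 30·99/467 = 6.3597; b·c/n = 275·63/467 = 37.0985
Stratum 2 (Middle): n = 371; a·d/n = 29·129/371 = 10.0836; b·c/n = 149·64/371 = 25.7035
Stratum 3 (High): n = 504; a·d/n = 65·217/504 = 27.9861; b·c/n = 66·156/504 = 20.4286
OR_MH = (6.3597 + 10.0836 + 27.9861) / (37.0985 + 25.7035 + 20.4286) = 44.4294 / 83.2306 = 0.53381

0.53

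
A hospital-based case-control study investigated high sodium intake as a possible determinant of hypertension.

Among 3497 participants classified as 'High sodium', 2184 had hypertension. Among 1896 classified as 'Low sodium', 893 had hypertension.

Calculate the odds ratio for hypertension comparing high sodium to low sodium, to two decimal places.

1.87

From the description: a = 2184, b = 1313, c = 893, d = 1003.
OR = (a·d)/(b·c) = (2184 × 1003) / (1313 × 893) = 2190552 / 1172509 = 1.86826
The odds of hypertension are about 1.87 times as high in the high sodium group.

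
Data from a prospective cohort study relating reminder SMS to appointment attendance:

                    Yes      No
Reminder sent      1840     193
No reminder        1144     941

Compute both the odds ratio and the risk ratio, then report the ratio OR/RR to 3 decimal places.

4.754

Cells: a = 1840, b = 193, c = 1144, d = 941.
OR = (1840·941)/(193·1144) = 1731440/220792 = 7.84195
Risk in exposed = 1840/2033 = 0.90507; risk in unexposed = 1144/2085 = 0.54868; RR = 1.64953
OR/RR = 7.84195 / 1.64953 = 4.75405
The outcome is not rare, so the OR lies further from 1 than the RR.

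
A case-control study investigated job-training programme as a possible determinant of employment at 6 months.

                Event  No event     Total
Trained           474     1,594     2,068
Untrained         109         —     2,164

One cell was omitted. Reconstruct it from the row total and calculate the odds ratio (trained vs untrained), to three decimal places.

5.606

The missing cell is in the unexposed row: 2164 − 109 = 2055.
So a = 474, b = 1594, c = 109, d = 2055.
OR = (a·d)/(b·c) = (474 × 2055) / (1594 × 109) = 974070 / 173746 = 5.60629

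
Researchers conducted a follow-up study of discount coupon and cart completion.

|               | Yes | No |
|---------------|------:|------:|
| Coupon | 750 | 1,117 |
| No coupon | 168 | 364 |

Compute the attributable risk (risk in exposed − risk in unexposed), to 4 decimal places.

Cells: a = 750, b = 1117, c = 168, d = 364.
Risk in exposed = 750/1867 = 0.401714; risk in unexposed = 168/532 = 0.315789.
Risk difference = 0.401714 − 0.315789 = 0.085925

0.0859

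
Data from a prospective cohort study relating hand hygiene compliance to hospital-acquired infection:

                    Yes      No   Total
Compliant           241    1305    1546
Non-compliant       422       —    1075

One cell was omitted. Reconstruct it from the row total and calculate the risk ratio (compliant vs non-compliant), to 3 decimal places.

The missing cell is in the unexposed row: 1075 − 422 = 653.
So a = 241, b = 1305, c = 422, d = 653.
RR = [a/(a+b)] / [c/(c+d)] = (241/1546) / (422/1075) = 0.15589/0.39256 = 0.39710

0.397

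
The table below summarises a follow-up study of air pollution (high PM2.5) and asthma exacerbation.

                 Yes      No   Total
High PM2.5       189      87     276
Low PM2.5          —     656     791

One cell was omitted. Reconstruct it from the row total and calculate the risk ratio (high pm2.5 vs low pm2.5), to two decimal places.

4.01

The missing cell is in the unexposed row: 791 − 656 = 135.
So a = 189, b = 87, c = 135, d = 656.
RR = [a/(a+b)] / [c/(c+d)] = (189/276) / (135/791) = 0.68478/0.17067 = 4.01232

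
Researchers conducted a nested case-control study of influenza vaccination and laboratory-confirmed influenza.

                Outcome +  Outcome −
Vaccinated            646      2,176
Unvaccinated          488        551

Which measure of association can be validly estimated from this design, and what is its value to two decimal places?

0.34

Cells: a = 646, b = 2176, c = 488, d = 551.
This is a nested case-control study: participants were sampled on outcome status, so risks in the source population cannot be estimated directly — relative risk is not valid here. The odds ratio is the appropriate measure.
OR = (a·d)/(b·c) = (646 × 551) / (2176 × 488) = 355946 / 1061888 = 0.33520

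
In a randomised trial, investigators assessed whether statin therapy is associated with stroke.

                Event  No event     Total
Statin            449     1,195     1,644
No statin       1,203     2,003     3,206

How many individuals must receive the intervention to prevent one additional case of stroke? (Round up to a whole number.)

Risk in treated group = 449/1644 = 0.27311; risk in control = 1203/3206 = 0.37523.
Absolute risk reduction = 0.37523 − 0.27311 = 0.10212
NNT = 1 / ARR = 1 / 0.10212 = 9.792 → round up → 10

10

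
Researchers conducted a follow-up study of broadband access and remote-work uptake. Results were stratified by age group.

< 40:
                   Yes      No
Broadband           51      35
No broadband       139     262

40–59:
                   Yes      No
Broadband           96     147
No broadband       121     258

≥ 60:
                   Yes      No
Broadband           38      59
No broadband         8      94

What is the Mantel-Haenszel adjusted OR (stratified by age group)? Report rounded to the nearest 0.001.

2.080

OR_MH = Σ(aᵢdᵢ/nᵢ) / Σ(bᵢcᵢ/nᵢ), where nᵢ is the stratum total.
Stratum 1 (< 40): n = 487; a·d/n = 51·262/487 = 27.4374; b·c/n = 35·139/487 = 9.9897
Stratum 2 (40–59): n = 622; a·d/n = 96·258/622 = 39.8199; b·c/n = 147·121/622 = 28.5965
Stratum 3 (≥ 60): n = 199; a·d/n = 38·94/199 = 17.9497; b·c/n = 59·8/199 = 2.3719
OR_MH = (27.4374 + 39.8199 + 17.9497) / (9.9897 + 28.5965 + 2.3719) = 85.2071 / 40.9581 = 2.08035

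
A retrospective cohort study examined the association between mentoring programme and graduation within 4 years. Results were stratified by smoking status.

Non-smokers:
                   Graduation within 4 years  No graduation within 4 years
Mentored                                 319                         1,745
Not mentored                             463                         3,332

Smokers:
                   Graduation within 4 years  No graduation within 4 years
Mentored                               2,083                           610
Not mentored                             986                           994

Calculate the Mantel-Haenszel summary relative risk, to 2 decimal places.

RR_MH = Σ(aᵢ·n₀ᵢ/nᵢ) / Σ(cᵢ·n₁ᵢ/nᵢ), with n₁ᵢ = aᵢ+bᵢ (exposed), n₀ᵢ = cᵢ+dᵢ (unexposed), nᵢ = n₁ᵢ+n₀ᵢ.
Stratum 1 (Non-smokers): n₁ = 2064, n₀ = 3795, n = 5859; a·n₀/n = 319·3795/5859 = 206.6231; c·n₁/n = 463·2064/5859 = 163.1050
Stratum 2 (Smokers): n₁ = 2693, n₀ = 1980, n = 4673; a·n₀/n = 2083·1980/4673 = 882.5893; c·n₁/n = 986·2693/4673 = 568.2213
RR_MH = (206.6231 + 882.5893) / (163.1050 + 568.2213) = 1089.2125 / 731.3262 = 1.48937

1.49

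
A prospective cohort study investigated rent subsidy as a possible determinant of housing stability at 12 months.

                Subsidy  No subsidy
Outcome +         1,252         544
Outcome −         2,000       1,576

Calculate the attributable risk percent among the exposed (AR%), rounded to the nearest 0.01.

Reading the table with exposure as columns: a = 1252 (Subsidy, case), b = 2000 (Subsidy, non-case), c = 544 (No subsidy, case), d = 1576.
Risk in exposed = 1252/3252 = 0.38499; risk in unexposed = 544/2120 = 0.25660.
RR = 0.38499/0.25660 = 1.50034
AR% = (RR − 1)/RR × 100 = (1.50034 − 1)/1.50034 × 100 = 33.3486%

33.35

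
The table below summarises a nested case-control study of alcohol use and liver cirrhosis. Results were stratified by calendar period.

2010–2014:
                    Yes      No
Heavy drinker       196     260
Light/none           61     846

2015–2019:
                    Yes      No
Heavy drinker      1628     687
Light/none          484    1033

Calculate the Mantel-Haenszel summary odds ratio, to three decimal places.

5.696

OR_MH = Σ(aᵢdᵢ/nᵢ) / Σ(bᵢcᵢ/nᵢ), where nᵢ is the stratum total.
Stratum 1 (2010–2014): n = 1363; a·d/n = 196·846/1363 = 121.6552; b·c/n = 260·61/1363 = 11.6361
Stratum 2 (2015–2019): n = 3832; a·d/n = 1628·1033/3832 = 438.8633; b·c/n = 687·484/3832 = 86.7714
OR_MH = (121.6552 + 438.8633) / (11.6361 + 86.7714) = 560.5184 / 98.4075 = 5.69589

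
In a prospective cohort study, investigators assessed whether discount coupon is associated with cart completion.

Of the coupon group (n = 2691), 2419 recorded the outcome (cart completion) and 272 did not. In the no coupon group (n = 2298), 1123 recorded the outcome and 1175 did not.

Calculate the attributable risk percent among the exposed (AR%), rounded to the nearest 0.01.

45.64

From the description: a = 2419, b = 272, c = 1123, d = 1175.
Risk in exposed = 2419/2691 = 0.89892; risk in unexposed = 1123/2298 = 0.48869.
RR = 0.89892/0.48869 = 1.83947
AR% = (RR − 1)/RR × 100 = (1.83947 − 1)/1.83947 × 100 = 45.6365%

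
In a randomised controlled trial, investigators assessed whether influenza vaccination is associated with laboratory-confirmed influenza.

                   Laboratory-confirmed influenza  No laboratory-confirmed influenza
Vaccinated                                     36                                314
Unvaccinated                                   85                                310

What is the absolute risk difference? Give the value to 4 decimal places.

-0.1123

Cells: a = 36, b = 314, c = 85, d = 310.
Risk in exposed = 36/350 = 0.102857; risk in unexposed = 85/395 = 0.215190.
Risk difference = 0.102857 − 0.215190 = -0.112333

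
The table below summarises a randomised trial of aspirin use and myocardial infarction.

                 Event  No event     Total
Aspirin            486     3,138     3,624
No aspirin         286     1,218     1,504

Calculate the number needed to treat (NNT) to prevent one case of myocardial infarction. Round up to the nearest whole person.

18

Risk in treated group = 486/3624 = 0.13411; risk in control = 286/1504 = 0.19016.
Absolute risk reduction = 0.19016 − 0.13411 = 0.05605
NNT = 1 / ARR = 1 / 0.05605 = 17.840 → round up → 18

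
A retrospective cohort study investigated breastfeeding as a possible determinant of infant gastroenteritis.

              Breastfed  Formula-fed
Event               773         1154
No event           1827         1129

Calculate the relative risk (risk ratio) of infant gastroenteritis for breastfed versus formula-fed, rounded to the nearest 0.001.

0.588

Reading the table with exposure as columns: a = 773 (Breastfed, case), b = 1827 (Breastfed, non-case), c = 1154 (Formula-fed, case), d = 1129.
Risk in exposed = 773/2600 = 0.29731; risk in unexposed = 1154/2283 = 0.50548.
RR = 0.29731 / 0.50548 = 0.58817
The risk is 41% lower among the exposed than among the unexposed.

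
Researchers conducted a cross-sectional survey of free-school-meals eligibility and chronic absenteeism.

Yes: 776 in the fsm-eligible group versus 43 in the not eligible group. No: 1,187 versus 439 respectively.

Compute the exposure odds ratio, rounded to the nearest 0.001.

From the description: a = 776, b = 1187, c = 43, d = 439.
OR = (a·d)/(b·c) = (776 × 439) / (1187 × 43) = 340664 / 51041 = 6.67432
The odds of chronic absenteeism are about 6.67 times as high in the fsm-eligible group.

6.674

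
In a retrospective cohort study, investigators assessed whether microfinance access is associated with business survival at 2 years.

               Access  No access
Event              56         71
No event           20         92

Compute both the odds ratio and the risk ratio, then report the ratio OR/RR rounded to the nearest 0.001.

Reading the table with exposure as columns: a = 56 (Access, case), b = 20 (Access, non-case), c = 71 (No access, case), d = 92.
OR = (56·92)/(20·71) = 5152/1420 = 3.62817
Risk in exposed = 56/76 = 0.73684; risk in unexposed = 71/163 = 0.43558; RR = 1.69162
OR/RR = 3.62817 / 1.69162 = 2.14479
The outcome is not rare, so the OR lies further from 1 than the RR.

2.145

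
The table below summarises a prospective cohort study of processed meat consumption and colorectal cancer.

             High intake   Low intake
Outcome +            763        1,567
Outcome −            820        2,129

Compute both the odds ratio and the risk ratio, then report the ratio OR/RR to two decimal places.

Reading the table with exposure as columns: a = 763 (High intake, case), b = 820 (High intake, non-case), c = 1567 (Low intake, case), d = 2129.
OR = (763·2129)/(820·1567) = 1624427/1284940 = 1.26420
Risk in exposed = 763/1583 = 0.48200; risk in unexposed = 1567/3696 = 0.42397; RR = 1.13686
OR/RR = 1.26420 / 1.13686 = 1.11202
The outcome is not rare, so the OR lies further from 1 than the RR.

1.11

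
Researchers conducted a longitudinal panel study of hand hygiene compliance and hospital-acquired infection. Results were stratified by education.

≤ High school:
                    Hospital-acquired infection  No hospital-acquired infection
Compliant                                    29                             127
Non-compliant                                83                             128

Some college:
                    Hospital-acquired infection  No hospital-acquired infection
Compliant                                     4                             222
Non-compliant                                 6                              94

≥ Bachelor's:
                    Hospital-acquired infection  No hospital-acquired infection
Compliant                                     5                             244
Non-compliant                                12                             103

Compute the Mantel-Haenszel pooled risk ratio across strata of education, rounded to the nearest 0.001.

RR_MH = Σ(aᵢ·n₀ᵢ/nᵢ) / Σ(cᵢ·n₁ᵢ/nᵢ), with n₁ᵢ = aᵢ+bᵢ (exposed), n₀ᵢ = cᵢ+dᵢ (unexposed), nᵢ = n₁ᵢ+n₀ᵢ.
Stratum 1 (≤ High school): n₁ = 156, n₀ = 211, n = 367; a·n₀/n = 29·211/367 = 16.6730; c·n₁/n = 83·156/367 = 35.2807
Stratum 2 (Some college): n₁ = 226, n₀ = 100, n = 326; a·n₀/n = 4·100/326 = 1.2270; c·n₁/n = 6·226/326 = 4.1595
Stratum 3 (≥ Bachelor's): n₁ = 249, n₀ = 115, n = 364; a·n₀/n = 5·115/364 = 1.5797; c·n₁/n = 12·249/364 = 8.2088
RR_MH = (16.6730 + 1.2270 + 1.5797) / (35.2807 + 4.1595 + 8.2088) = 19.4797 / 47.6490 = 0.40882

0.409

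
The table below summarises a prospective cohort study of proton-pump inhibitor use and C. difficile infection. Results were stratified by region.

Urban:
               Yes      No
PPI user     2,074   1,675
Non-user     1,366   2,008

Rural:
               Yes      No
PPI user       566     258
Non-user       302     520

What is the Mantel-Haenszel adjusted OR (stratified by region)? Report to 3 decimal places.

OR_MH = Σ(aᵢdᵢ/nᵢ) / Σ(bᵢcᵢ/nᵢ), where nᵢ is the stratum total.
Stratum 1 (Urban): n = 7123; a·d/n = 2074·2008/7123 = 584.6683; b·c/n = 1675·1366/7123 = 321.2200
Stratum 2 (Rural): n = 1646; a·d/n = 566·520/1646 = 178.8092; b·c/n = 258·302/1646 = 47.3366
OR_MH = (584.6683 + 178.8092) / (321.2200 + 47.3366) = 763.4775 / 368.5566 = 2.07153

2.072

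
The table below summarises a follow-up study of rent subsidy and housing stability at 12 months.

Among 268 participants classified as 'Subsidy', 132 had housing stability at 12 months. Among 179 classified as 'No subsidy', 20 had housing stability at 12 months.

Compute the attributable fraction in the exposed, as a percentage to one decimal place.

From the description: a = 132, b = 136, c = 20, d = 159.
Risk in exposed = 132/268 = 0.49254; risk in unexposed = 20/179 = 0.11173.
RR = 0.49254/0.11173 = 4.40821
AR% = (RR − 1)/RR × 100 = (4.40821 − 1)/4.40821 × 100 = 77.3150%

77.3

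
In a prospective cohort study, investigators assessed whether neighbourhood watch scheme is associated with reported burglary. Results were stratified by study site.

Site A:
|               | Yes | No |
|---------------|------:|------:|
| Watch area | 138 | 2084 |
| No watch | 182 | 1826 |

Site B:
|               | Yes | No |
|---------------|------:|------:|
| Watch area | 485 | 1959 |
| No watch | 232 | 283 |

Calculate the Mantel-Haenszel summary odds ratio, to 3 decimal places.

OR_MH = Σ(aᵢdᵢ/nᵢ) / Σ(bᵢcᵢ/nᵢ), where nᵢ is the stratum total.
Stratum 1 (Site A): n = 4230; a·d/n = 138·1826/4230 = 59.5716; b·c/n = 2084·182/4230 = 89.6662
Stratum 2 (Site B): n = 2959; a·d/n = 485·283/2959 = 46.3856; b·c/n = 1959·232/2959 = 153.5951
OR_MH = (59.5716 + 46.3856) / (89.6662 + 153.5951) = 105.9572 / 243.2613 = 0.43557

0.436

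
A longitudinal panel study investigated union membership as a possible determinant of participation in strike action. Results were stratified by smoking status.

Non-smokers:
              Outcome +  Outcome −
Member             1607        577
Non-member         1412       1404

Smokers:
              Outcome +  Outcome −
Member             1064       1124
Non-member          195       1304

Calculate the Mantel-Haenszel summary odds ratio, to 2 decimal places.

OR_MH = Σ(aᵢdᵢ/nᵢ) / Σ(bᵢcᵢ/nᵢ), where nᵢ is the stratum total.
Stratum 1 (Non-smokers): n = 5000; a·d/n = 1607·1404/5000 = 451.2456; b·c/n = 577·1412/5000 = 162.9448
Stratum 2 (Smokers): n = 3687; a·d/n = 1064·1304/3687 = 376.3103; b·c/n = 1124·195/3687 = 59.4467
OR_MH = (451.2456 + 376.3103) / (162.9448 + 59.4467) = 827.5559 / 222.3915 = 3.72117

3.72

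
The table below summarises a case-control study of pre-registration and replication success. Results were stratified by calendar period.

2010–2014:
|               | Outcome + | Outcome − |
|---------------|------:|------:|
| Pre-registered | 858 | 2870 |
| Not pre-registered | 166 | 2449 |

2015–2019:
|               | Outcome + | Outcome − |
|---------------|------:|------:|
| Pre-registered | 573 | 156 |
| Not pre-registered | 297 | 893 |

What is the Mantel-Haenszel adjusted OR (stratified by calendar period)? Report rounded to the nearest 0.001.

6.024

OR_MH = Σ(aᵢdᵢ/nᵢ) / Σ(bᵢcᵢ/nᵢ), where nᵢ is the stratum total.
Stratum 1 (2010–2014): n = 6343; a·d/n = 858·2449/6343 = 331.2694; b·c/n = 2870·166/6343 = 75.1096
Stratum 2 (2015–2019): n = 1919; a·d/n = 573·893/1919 = 266.6436; b·c/n = 156·297/1919 = 24.1438
OR_MH = (331.2694 + 266.6436) / (75.1096 + 24.1438) = 597.9130 / 99.2534 = 6.02411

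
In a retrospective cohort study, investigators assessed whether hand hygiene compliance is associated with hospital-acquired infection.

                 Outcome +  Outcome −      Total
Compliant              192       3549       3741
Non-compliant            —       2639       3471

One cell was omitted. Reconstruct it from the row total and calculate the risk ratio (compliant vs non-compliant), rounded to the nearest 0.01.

0.21

The missing cell is in the unexposed row: 3471 − 2639 = 832.
So a = 192, b = 3549, c = 832, d = 2639.
RR = [a/(a+b)] / [c/(c+d)] = (192/3741) / (832/3471) = 0.05132/0.23970 = 0.21411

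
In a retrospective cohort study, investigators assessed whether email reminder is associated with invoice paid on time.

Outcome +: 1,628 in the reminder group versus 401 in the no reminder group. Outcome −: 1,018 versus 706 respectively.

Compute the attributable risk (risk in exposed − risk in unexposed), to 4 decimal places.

From the description: a = 1628, b = 1018, c = 401, d = 706.
Risk in exposed = 1628/2646 = 0.615268; risk in unexposed = 401/1107 = 0.362240.
Risk difference = 0.615268 − 0.362240 = 0.253028

0.2530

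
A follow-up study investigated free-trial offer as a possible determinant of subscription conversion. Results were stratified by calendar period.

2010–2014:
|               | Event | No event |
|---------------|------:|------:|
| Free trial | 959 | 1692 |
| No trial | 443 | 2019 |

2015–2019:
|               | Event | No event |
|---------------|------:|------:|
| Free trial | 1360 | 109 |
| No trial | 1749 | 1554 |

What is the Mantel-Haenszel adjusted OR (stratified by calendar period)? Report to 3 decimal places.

OR_MH = Σ(aᵢdᵢ/nᵢ) / Σ(bᵢcᵢ/nᵢ), where nᵢ is the stratum total.
Stratum 1 (2010–2014): n = 5113; a·d/n = 959·2019/5113 = 378.6859; b·c/n = 1692·443/5113 = 146.5981
Stratum 2 (2015–2019): n = 4772; a·d/n = 1360·1554/4772 = 442.8835; b·c/n = 109·1749/4772 = 39.9499
OR_MH = (378.6859 + 442.8835) / (146.5981 + 39.9499) = 821.5694 / 186.5480 = 4.40406

4.404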